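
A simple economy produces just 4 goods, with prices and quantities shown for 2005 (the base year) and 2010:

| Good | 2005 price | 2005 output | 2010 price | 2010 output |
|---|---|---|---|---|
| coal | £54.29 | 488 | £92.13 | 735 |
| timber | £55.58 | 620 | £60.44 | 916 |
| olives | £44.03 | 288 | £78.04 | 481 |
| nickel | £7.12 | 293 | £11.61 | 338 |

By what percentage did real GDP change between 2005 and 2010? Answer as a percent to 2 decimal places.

Real GDP 2005 = Nominal GDP 2005 = 54.29·488 + 55.58·620 + 44.03·288 + 7.12·293 = 75719.92.
Real GDP 2010 (at 2005 prices) = 54.29·735 + 55.58·916 + 44.03·481 + 7.12·338 = 114399.42.
Real growth = 114399.42/75719.92 − 1 = 0.5108.

51.08%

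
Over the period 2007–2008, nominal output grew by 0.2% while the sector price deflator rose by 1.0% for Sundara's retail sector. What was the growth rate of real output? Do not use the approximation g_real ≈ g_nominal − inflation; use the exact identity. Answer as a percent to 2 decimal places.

(1 + g_nom) = (1 + g_real)(1 + π), so g_real = 1.0020 / 1.0100 − 1 = -0.00792.

-0.79%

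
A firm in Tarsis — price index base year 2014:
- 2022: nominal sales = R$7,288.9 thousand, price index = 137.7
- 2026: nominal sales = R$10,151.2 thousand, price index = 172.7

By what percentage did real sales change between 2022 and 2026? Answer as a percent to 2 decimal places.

11.04%

Deflate each year: 2022 → 7288.9/1.377 = 5293.32; 2026 → 10151.2/1.727 = 5877.94.
So real sales changed by 5877.94/5293.32 − 1 = 0.1104, i.e. 11.04%.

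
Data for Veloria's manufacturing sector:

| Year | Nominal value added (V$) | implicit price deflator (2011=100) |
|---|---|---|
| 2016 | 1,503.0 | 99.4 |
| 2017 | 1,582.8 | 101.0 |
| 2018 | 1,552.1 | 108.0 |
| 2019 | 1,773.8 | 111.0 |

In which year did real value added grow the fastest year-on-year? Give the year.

2017: real = 1582.8/1.010 = 1567.13; growth vs 2016 (1512.07) = 3.64%.
2018: real = 1552.1/1.080 = 1437.13; growth vs 2017 (1567.13) = -8.30%.
2019: real = 1773.8/1.110 = 1598.02; growth vs 2018 (1437.13) = 11.20%.

2019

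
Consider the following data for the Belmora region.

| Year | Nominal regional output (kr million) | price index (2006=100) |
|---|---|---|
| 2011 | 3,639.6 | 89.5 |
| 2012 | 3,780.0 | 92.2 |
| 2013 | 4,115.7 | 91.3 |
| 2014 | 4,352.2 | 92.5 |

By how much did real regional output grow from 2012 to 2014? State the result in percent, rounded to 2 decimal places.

Real regional output 2012 = 3780.0/0.922 = 4099.78.
Real regional output 2014 = 4352.2/0.925 = 4705.08.
Change = 4705.08/4099.78 − 1 = 0.1476.

14.76%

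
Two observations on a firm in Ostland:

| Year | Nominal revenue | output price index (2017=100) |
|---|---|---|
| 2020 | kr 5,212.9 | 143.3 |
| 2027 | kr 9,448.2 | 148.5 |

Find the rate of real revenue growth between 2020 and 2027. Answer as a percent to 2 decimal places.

74.90%

Real revenue 2020 = 5212.9 / 1.433 = 3637.75.
Real revenue 2027 = 9448.2 / 1.485 = 6362.42.
Real growth = 6362.42 / 3637.75 − 1 = 0.7490.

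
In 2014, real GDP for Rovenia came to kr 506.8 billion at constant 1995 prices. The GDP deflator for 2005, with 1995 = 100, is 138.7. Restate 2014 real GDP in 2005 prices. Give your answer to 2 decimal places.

Real GDP in 2005 prices = Real GDP in 1995 prices × (P_2005/P_1995) = 506.8 × 1.387 = 702.93.

kr 702.93 billion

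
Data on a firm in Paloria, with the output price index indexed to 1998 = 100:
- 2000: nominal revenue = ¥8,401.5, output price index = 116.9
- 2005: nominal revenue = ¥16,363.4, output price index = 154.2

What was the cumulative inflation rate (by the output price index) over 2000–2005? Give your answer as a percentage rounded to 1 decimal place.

Price-level change = 154.2 / 116.9 − 1 = 0.3191.

31.9%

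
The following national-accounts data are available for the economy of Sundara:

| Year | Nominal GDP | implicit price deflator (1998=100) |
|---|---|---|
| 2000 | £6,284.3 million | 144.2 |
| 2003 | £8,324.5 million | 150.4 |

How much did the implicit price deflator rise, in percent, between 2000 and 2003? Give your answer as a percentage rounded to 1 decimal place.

4.3%

Price-level change = 150.4 / 144.2 − 1 = 0.0430.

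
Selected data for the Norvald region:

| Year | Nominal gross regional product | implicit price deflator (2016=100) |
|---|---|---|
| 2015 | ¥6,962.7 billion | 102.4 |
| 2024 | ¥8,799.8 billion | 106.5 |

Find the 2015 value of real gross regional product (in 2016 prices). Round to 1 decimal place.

Real gross regional product = Nominal / (implicit price deflator/100) = 6962.7 / 1.024 = 6799.51.

¥6,799.5 billion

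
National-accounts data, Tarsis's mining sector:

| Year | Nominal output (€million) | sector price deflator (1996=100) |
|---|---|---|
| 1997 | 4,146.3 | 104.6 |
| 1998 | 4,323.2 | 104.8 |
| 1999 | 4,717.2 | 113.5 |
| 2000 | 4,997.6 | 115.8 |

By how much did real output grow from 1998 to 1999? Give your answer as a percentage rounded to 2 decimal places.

0.75%

Real output 1998 = 4323.2/1.048 = 4125.19.
Real output 1999 = 4717.2/1.135 = 4156.12.
Change = 4156.12/4125.19 − 1 = 0.0075.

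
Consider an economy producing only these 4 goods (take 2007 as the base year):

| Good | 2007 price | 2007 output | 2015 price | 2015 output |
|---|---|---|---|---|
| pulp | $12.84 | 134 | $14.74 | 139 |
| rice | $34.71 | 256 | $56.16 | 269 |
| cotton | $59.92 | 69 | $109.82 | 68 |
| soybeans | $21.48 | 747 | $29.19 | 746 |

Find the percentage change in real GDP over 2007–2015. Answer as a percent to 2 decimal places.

1.41%

Real GDP 2007 = Nominal GDP 2007 = 12.84·134 + 34.71·256 + 59.92·69 + 21.48·747 = 30786.36.
Real GDP 2015 (at 2007 prices) = 12.84·139 + 34.71·269 + 59.92·68 + 21.48·746 = 31220.39.
Real growth = 31220.39/30786.36 − 1 = 0.0141.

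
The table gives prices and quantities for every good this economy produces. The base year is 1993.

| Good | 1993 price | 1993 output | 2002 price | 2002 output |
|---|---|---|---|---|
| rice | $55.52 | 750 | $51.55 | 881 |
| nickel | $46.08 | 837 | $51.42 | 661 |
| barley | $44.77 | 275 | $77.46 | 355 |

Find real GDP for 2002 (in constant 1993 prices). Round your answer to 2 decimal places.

Real GDP 2002 = Σ (p_1993 × q_2002) = 55.52·881 + 46.08·661 + 44.77·355 = 95265.35.

$95265.35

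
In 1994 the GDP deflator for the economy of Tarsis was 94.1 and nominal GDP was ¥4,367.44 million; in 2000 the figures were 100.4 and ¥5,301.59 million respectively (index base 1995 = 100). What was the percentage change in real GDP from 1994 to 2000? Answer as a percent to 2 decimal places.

Real GDP 1994 = 4367.44 / 0.941 = 4641.28.
Real GDP 2000 = 5301.59 / 1.004 = 5280.47.
Real growth = 5280.47 / 4641.28 − 1 = 0.1377.

13.77%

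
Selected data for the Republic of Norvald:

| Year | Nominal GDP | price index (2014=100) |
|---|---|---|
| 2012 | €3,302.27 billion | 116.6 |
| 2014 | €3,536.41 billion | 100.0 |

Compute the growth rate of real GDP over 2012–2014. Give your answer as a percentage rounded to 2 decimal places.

24.87%

Real GDP 2012 = 3302.27 / 1.166 = 2832.14.
Real GDP 2014 = 3536.41 / 1.000 = 3536.41.
Real growth = 3536.41 / 2832.14 − 1 = 0.2487.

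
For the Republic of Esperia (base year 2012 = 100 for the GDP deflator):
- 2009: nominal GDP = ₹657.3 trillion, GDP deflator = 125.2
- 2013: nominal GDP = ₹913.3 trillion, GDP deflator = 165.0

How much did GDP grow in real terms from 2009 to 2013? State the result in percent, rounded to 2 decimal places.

Real GDP 2009 = 657.3 / 1.252 = 525.00.
Real GDP 2013 = 913.3 / 1.650 = 553.52.
Real growth = 553.52 / 525.00 − 1 = 0.0543.

5.43%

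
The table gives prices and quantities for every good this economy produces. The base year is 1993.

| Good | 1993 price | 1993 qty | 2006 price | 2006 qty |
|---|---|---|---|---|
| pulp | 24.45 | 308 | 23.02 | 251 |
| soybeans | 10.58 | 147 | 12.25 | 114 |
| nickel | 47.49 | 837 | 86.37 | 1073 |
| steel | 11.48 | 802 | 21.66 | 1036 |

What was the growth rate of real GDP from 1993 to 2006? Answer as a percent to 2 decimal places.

20.94%

Real GDP 1993 = Nominal GDP 1993 = 24.45·308 + 10.58·147 + 47.49·837 + 11.48·802 = 58041.95.
Real GDP 2006 (at 1993 prices) = 24.45·251 + 10.58·114 + 47.49·1073 + 11.48·1036 = 70193.12.
Real growth = 70193.12/58041.95 − 1 = 0.2094.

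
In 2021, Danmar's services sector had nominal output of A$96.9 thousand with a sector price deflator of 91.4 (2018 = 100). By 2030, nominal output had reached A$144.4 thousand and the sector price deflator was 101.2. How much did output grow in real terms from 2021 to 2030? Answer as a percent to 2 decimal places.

Real output 2021 = 96.9 / 0.914 = 106.02.
Real output 2030 = 144.4 / 1.012 = 142.69.
Real growth = 142.69 / 106.02 − 1 = 0.3459.

34.59%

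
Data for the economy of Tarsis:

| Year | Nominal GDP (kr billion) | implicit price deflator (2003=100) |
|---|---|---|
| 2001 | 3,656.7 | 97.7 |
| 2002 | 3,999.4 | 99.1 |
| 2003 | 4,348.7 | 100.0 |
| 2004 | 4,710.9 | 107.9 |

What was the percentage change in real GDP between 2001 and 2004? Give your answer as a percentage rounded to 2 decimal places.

Real GDP 2001 = 3656.7/0.977 = 3742.78.
Real GDP 2004 = 4710.9/1.079 = 4365.99.
Change = 4365.99/3742.78 − 1 = 0.1665.

16.65%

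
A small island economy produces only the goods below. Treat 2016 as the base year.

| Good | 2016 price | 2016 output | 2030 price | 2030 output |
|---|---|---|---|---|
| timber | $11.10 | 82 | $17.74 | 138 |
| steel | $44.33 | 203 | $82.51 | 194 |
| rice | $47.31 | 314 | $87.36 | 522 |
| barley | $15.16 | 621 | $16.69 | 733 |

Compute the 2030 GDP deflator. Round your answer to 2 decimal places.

Nominal GDP 2030 = 17.74·138 + 82.51·194 + 87.36·522 + 16.69·733 = 76290.75.
Real GDP 2030 (at 2016 prices) = 11.10·138 + 44.33·194 + 47.31·522 + 15.16·733 = 45939.92.
Deflator = Nominal/Real × 100 = 76290.75/45939.92 × 100 = 166.066.

166.07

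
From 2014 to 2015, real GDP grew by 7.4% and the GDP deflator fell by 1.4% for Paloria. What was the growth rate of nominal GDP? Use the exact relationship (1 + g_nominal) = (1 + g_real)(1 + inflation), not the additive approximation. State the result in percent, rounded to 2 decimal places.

5.90%

(1 + g_nom) = (1 + g_real)(1 + π) = 1.0740 × 0.9860 = 1.05896.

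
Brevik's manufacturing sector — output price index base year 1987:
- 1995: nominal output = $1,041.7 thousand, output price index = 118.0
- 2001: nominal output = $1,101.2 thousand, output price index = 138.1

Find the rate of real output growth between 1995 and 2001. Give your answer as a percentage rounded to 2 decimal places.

-9.67%

Real output 1995 = 1041.7 / 1.180 = 882.80.
Real output 2001 = 1101.2 / 1.381 = 797.39.
Real growth = 797.39 / 882.80 − 1 = -0.0967.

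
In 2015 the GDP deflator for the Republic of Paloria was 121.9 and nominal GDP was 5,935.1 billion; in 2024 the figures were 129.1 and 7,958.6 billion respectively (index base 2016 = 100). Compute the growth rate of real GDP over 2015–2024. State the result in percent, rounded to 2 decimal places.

Real GDP 2015 = 5935.1 / 1.219 = 4868.83.
Real GDP 2024 = 7958.6 / 1.291 = 6164.68.
Real growth = 6164.68 / 4868.83 − 1 = 0.2662.

26.62%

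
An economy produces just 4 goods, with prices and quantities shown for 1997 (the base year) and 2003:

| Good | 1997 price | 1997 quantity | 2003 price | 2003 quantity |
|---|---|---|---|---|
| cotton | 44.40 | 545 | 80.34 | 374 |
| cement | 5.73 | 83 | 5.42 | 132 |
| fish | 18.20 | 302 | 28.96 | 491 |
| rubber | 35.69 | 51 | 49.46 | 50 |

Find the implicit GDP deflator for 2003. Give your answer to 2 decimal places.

168.98

Nominal GDP 2003 = 80.34·374 + 5.42·132 + 28.96·491 + 49.46·50 = 47454.96.
Real GDP 2003 (at 1997 prices) = 44.40·374 + 5.73·132 + 18.20·491 + 35.69·50 = 28082.66.
Deflator = Nominal/Real × 100 = 47454.96/28082.66 × 100 = 168.983.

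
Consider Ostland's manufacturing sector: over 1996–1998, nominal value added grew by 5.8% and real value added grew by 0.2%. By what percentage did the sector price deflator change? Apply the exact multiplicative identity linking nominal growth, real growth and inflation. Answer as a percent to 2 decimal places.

5.59%

(1 + g_nom) = (1 + g_real)(1 + π), so π = 1.0580 / 1.0020 − 1 = 0.05589.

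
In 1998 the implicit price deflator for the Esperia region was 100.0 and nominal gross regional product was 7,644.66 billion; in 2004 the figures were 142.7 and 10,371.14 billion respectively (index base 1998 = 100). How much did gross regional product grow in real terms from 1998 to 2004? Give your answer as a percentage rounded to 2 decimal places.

Deflate each year: 1998 → 7644.66/1.000 = 7644.66; 2004 → 10371.14/1.427 = 7267.79.
So real gross regional product changed by 7267.79/7644.66 − 1 = -0.0493, i.e. -4.93%.

-4.93%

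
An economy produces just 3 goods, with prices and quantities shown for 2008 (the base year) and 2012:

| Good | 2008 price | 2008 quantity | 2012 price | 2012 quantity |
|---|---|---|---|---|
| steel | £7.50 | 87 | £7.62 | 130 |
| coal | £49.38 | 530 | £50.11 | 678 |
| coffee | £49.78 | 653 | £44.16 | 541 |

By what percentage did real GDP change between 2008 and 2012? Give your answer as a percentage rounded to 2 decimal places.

Real GDP 2008 = Nominal GDP 2008 = 7.50·87 + 49.38·530 + 49.78·653 = 59330.24.
Real GDP 2012 (at 2008 prices) = 7.50·130 + 49.38·678 + 49.78·541 = 61385.62.
Real growth = 61385.62/59330.24 − 1 = 0.0346.

3.46%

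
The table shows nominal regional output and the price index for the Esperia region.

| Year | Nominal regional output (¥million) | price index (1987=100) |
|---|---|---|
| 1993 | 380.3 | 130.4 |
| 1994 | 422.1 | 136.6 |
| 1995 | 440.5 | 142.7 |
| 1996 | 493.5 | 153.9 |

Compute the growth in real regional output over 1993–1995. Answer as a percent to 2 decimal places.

5.85%

Real regional output 1993 = 380.3/1.304 = 291.64.
Real regional output 1995 = 440.5/1.427 = 308.69.
Change = 308.69/291.64 − 1 = 0.0585.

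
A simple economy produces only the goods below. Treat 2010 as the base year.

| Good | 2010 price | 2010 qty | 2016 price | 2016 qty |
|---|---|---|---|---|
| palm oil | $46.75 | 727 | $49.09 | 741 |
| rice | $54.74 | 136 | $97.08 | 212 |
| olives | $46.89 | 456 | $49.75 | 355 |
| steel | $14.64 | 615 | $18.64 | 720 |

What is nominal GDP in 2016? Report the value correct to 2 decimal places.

$88038.70

Nominal GDP 2016 = Σ (p_2016 × q_2016) = 49.09·741 + 97.08·212 + 49.75·355 + 18.64·720 = 88038.70.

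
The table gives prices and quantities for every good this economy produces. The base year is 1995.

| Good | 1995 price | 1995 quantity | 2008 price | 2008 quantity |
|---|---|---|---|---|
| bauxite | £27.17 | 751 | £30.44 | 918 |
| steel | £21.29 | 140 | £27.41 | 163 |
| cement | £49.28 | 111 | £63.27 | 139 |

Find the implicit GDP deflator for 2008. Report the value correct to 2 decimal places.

116.86

Nominal GDP 2008 = 30.44·918 + 27.41·163 + 63.27·139 = 41206.28.
Real GDP 2008 (at 1995 prices) = 27.17·918 + 21.29·163 + 49.28·139 = 35262.25.
Deflator = Nominal/Real × 100 = 41206.28/35262.25 × 100 = 116.857.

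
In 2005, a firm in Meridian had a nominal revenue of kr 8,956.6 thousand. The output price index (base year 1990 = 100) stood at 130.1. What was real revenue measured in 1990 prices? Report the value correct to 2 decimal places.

kr 6,884.40 thousand

Real revenue = Nominal / (output price index/100) = 8956.6 / 1.301 = 6884.40.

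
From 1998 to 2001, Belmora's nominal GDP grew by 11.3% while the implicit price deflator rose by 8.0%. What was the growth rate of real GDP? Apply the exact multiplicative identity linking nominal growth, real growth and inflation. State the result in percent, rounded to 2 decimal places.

3.06%

(1 + g_nom) = (1 + g_real)(1 + π), so g_real = 1.1130 / 1.0800 − 1 = 0.03056.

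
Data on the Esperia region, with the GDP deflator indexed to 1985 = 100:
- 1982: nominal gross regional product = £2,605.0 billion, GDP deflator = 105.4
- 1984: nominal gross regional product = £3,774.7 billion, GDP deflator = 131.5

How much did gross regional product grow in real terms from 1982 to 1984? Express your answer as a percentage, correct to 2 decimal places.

Real gross regional product 1982 = 2605.0 / 1.054 = 2471.54.
Real gross regional product 1984 = 3774.7 / 1.315 = 2870.49.
Real growth = 2870.49 / 2471.54 − 1 = 0.1614.

16.14%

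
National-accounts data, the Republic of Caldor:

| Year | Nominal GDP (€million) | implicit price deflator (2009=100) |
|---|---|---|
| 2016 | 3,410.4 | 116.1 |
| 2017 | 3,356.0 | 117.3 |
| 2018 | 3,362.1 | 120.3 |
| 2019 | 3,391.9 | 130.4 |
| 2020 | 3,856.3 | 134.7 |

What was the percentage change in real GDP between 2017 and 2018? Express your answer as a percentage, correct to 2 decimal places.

Real GDP 2017 = 3356.0/1.173 = 2861.04.
Real GDP 2018 = 3362.1/1.203 = 2794.76.
Change = 2794.76/2861.04 − 1 = -0.0232.

-2.32%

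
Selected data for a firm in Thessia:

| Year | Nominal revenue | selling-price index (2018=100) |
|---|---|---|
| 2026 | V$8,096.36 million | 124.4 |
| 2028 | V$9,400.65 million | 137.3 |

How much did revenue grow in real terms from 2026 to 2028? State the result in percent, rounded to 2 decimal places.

Deflate each year: 2026 → 8096.36/1.244 = 6508.33; 2028 → 9400.65/1.373 = 6846.80.
So real revenue changed by 6846.80/6508.33 − 1 = 0.0520, i.e. 5.20%.

5.20%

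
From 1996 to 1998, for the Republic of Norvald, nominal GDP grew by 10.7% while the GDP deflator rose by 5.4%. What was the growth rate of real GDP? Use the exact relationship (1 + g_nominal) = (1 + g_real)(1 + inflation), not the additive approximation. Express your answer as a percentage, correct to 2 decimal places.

5.03%

(1 + g_nom) = (1 + g_real)(1 + π), so g_real = 1.1070 / 1.0540 − 1 = 0.05028.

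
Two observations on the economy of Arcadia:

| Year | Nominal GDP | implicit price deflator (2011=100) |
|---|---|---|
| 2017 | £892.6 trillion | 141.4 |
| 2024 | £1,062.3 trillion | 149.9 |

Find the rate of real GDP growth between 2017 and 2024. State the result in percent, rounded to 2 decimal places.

Real GDP 2017 = 892.6 / 1.414 = 631.26.
Real GDP 2024 = 1062.3 / 1.499 = 708.67.
Real growth = 708.67 / 631.26 − 1 = 0.1226.

12.26%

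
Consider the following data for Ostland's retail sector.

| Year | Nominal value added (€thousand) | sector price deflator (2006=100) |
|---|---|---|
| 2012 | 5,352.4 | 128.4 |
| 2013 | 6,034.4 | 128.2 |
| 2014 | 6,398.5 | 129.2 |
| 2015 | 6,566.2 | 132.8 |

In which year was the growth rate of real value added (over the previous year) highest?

2013

2013: real = 6034.4/1.282 = 4707.02; growth vs 2012 (4168.54) = 12.92%.
2014: real = 6398.5/1.292 = 4952.40; growth vs 2013 (4707.02) = 5.21%.
2015: real = 6566.2/1.328 = 4944.43; growth vs 2014 (4952.40) = -0.16%.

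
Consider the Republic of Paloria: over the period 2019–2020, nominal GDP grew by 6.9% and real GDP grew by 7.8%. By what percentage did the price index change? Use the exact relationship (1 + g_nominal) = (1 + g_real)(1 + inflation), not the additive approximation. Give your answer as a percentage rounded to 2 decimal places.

(1 + g_nom) = (1 + g_real)(1 + π), so π = 1.0690 / 1.0780 − 1 = -0.00835.

-0.83%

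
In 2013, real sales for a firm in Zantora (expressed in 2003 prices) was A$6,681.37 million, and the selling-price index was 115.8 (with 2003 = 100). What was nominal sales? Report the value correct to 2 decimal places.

Nominal sales = Real × (selling-price index/100) = 6681.37 × 1.158 = 7737.03.

A$7,737.03 million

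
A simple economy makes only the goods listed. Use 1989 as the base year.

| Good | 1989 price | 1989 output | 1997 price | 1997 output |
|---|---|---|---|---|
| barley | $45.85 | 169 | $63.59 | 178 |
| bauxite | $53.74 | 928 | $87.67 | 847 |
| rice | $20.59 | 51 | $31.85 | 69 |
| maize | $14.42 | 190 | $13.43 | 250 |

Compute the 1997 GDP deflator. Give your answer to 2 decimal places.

155.24

Nominal GDP 1997 = 63.59·178 + 87.67·847 + 31.85·69 + 13.43·250 = 91130.66.
Real GDP 1997 (at 1989 prices) = 45.85·178 + 53.74·847 + 20.59·69 + 14.42·250 = 58704.79.
Deflator = Nominal/Real × 100 = 91130.66/58704.79 × 100 = 155.235.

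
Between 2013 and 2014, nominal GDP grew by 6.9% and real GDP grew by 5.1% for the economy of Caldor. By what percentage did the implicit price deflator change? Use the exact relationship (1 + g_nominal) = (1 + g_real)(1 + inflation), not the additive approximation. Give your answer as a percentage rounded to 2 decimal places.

1.71%

(1 + g_nom) = (1 + g_real)(1 + π), so π = 1.0690 / 1.0510 − 1 = 0.01713.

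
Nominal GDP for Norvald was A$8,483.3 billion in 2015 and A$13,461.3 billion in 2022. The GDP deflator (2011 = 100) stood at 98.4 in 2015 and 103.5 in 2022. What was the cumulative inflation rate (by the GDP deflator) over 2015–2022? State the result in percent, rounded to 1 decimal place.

Price-level change = 103.5 / 98.4 − 1 = 0.0518.

5.2%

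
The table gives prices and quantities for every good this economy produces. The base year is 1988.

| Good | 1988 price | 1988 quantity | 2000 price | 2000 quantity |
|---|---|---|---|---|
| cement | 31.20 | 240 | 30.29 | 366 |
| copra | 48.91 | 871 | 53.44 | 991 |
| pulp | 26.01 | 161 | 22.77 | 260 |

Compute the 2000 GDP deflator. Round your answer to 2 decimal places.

Nominal GDP 2000 = 30.29·366 + 53.44·991 + 22.77·260 = 69965.38.
Real GDP 2000 (at 1988 prices) = 31.20·366 + 48.91·991 + 26.01·260 = 66651.61.
Deflator = Nominal/Real × 100 = 69965.38/66651.61 × 100 = 104.972.

104.97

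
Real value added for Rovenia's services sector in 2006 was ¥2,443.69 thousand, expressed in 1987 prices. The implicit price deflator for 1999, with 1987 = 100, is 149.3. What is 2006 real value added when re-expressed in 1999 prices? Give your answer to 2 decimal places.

¥3,648.43 thousand

Real value added in 1999 prices = Real value added in 1987 prices × (P_1999/P_1987) = 2443.69 × 1.493 = 3648.43.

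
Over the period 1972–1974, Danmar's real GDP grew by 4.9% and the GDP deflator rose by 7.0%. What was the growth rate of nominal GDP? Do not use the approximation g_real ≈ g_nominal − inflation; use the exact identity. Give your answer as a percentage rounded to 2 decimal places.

12.24%

(1 + g_nom) = (1 + g_real)(1 + π) = 1.0490 × 1.0700 = 1.12243.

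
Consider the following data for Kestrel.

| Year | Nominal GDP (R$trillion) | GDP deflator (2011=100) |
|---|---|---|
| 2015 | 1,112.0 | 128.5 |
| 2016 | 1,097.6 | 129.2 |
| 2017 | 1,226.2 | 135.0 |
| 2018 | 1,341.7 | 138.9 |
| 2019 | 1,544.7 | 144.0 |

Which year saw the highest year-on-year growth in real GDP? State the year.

2016: real = 1097.6/1.292 = 849.54; growth vs 2015 (865.37) = -1.83%.
2017: real = 1226.2/1.350 = 908.30; growth vs 2016 (849.54) = 6.92%.
2018: real = 1341.7/1.389 = 965.95; growth vs 2017 (908.30) = 6.35%.
2019: real = 1544.7/1.440 = 1072.71; growth vs 2018 (965.95) = 11.05%.

2019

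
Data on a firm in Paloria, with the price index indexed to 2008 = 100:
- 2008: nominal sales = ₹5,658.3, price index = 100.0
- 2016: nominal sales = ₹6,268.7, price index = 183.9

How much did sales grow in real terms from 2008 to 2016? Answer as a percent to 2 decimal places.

-39.76%

Deflate each year: 2008 → 5658.3/1.000 = 5658.30; 2016 → 6268.7/1.839 = 3408.75.
So real sales changed by 3408.75/5658.30 − 1 = -0.3976, i.e. -39.76%.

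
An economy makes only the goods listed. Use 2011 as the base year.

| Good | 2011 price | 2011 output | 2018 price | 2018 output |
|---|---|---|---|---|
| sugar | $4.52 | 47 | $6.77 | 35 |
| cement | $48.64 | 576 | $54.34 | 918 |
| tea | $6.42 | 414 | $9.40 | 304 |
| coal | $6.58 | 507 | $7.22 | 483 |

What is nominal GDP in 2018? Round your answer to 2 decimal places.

$56465.93

Nominal GDP 2018 = Σ (p_2018 × q_2018) = 6.77·35 + 54.34·918 + 9.40·304 + 7.22·483 = 56465.93.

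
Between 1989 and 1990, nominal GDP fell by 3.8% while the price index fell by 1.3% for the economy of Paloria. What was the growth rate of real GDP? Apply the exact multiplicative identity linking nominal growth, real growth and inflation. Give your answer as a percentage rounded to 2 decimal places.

(1 + g_nom) = (1 + g_real)(1 + π), so g_real = 0.9620 / 0.9870 − 1 = -0.02533.

-2.53%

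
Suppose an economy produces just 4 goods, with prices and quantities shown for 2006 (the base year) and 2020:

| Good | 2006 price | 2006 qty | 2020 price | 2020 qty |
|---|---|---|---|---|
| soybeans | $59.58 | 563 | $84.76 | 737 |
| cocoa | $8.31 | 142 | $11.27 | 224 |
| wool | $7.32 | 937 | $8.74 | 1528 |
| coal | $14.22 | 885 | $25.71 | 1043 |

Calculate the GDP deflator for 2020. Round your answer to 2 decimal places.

Nominal GDP 2020 = 84.76·737 + 11.27·224 + 8.74·1528 + 25.71·1043 = 105162.85.
Real GDP 2020 (at 2006 prices) = 59.58·737 + 8.31·224 + 7.32·1528 + 14.22·1043 = 71788.32.
Deflator = Nominal/Real × 100 = 105162.85/71788.32 × 100 = 146.490.

146.49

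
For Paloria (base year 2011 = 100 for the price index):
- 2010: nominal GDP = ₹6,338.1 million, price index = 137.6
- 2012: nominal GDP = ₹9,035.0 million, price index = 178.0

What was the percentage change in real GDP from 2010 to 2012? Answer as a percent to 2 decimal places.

10.20%

Deflate each year: 2010 → 6338.1/1.376 = 4606.18; 2012 → 9035.0/1.780 = 5075.84.
So real GDP changed by 5075.84/4606.18 − 1 = 0.1020, i.e. 10.20%.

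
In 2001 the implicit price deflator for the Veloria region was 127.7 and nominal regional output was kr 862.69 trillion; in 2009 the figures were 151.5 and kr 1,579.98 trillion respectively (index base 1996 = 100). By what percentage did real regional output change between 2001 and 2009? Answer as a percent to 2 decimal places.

54.37%

Deflate each year: 2001 → 862.69/1.277 = 675.56; 2009 → 1579.98/1.515 = 1042.89.
So real regional output changed by 1042.89/675.56 − 1 = 0.5437, i.e. 54.37%.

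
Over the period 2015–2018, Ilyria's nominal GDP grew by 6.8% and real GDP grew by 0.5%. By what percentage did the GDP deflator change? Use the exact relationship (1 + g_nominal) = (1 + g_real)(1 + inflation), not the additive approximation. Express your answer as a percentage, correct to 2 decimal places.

6.27%

(1 + g_nom) = (1 + g_real)(1 + π), so π = 1.0680 / 1.0050 − 1 = 0.06269.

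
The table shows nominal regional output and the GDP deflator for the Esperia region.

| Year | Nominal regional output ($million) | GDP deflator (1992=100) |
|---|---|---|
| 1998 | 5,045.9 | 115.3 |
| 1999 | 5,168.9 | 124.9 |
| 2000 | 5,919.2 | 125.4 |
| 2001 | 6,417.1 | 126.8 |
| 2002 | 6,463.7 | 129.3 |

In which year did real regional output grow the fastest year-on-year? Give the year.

1999: real = 5168.9/1.249 = 4138.43; growth vs 1998 (4376.32) = -5.44%.
2000: real = 5919.2/1.254 = 4720.26; growth vs 1999 (4138.43) = 14.06%.
2001: real = 6417.1/1.268 = 5060.80; growth vs 2000 (4720.26) = 7.21%.
2002: real = 6463.7/1.293 = 4998.99; growth vs 2001 (5060.80) = -1.22%.

2000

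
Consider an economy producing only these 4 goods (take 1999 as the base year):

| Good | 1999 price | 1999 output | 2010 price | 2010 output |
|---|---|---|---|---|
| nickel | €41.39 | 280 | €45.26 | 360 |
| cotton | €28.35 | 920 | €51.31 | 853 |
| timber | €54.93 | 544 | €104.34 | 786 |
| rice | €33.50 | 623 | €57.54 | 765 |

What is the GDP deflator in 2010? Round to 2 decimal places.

172.49

Nominal GDP 2010 = 45.26·360 + 51.31·853 + 104.34·786 + 57.54·765 = 186090.37.
Real GDP 2010 (at 1999 prices) = 41.39·360 + 28.35·853 + 54.93·786 + 33.50·765 = 107885.43.
Deflator = Nominal/Real × 100 = 186090.37/107885.43 × 100 = 172.489.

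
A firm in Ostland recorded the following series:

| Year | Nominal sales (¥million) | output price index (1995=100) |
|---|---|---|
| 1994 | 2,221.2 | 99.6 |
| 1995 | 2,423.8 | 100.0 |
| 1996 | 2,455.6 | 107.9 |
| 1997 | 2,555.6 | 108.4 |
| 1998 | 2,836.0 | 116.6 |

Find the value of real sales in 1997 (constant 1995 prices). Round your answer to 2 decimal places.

¥2,357.56 million

Real sales 1997 = 2555.6 / 1.084 = 2357.56.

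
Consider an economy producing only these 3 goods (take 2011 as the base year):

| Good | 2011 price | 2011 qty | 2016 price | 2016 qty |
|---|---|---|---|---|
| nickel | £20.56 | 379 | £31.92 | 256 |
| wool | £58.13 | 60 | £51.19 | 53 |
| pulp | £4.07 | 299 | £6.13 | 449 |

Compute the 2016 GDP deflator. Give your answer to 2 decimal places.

134.07

Nominal GDP 2016 = 31.92·256 + 51.19·53 + 6.13·449 = 13636.96.
Real GDP 2016 (at 2011 prices) = 20.56·256 + 58.13·53 + 4.07·449 = 10171.68.
Deflator = Nominal/Real × 100 = 13636.96/10171.68 × 100 = 134.068.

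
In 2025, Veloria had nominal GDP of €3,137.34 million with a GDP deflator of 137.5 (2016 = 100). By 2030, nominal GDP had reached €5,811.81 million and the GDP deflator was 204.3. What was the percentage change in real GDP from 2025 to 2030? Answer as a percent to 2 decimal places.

Deflate each year: 2025 → 3137.34/1.375 = 2281.70; 2030 → 5811.81/2.043 = 2844.74.
So real GDP changed by 2844.74/2281.70 − 1 = 0.2468, i.e. 24.68%.

24.68%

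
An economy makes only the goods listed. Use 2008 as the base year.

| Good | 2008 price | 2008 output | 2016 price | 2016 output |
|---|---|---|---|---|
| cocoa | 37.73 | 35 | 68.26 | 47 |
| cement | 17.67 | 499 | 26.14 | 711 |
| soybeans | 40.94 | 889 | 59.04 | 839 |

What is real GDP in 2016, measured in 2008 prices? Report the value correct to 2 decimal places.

Real GDP 2016 = Σ (p_2008 × q_2016) = 37.73·47 + 17.67·711 + 40.94·839 = 48685.34.

48685.34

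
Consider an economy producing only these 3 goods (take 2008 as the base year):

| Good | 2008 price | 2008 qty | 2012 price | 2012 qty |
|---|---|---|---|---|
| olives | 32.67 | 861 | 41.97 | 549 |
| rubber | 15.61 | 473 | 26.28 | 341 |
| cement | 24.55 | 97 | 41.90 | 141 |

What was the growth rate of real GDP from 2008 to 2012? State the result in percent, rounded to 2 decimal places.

Real GDP 2008 = Nominal GDP 2008 = 32.67·861 + 15.61·473 + 24.55·97 = 37893.75.
Real GDP 2012 (at 2008 prices) = 32.67·549 + 15.61·341 + 24.55·141 = 26720.39.
Real growth = 26720.39/37893.75 − 1 = -0.2949.

-29.49%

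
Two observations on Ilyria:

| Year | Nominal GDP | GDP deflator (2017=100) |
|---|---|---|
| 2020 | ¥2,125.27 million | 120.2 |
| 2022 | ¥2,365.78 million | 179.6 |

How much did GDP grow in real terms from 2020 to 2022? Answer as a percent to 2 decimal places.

-25.50%

Real GDP 2020 = 2125.27 / 1.202 = 1768.11.
Real GDP 2022 = 2365.78 / 1.796 = 1317.25.
Real growth = 1317.25 / 1768.11 − 1 = -0.2550.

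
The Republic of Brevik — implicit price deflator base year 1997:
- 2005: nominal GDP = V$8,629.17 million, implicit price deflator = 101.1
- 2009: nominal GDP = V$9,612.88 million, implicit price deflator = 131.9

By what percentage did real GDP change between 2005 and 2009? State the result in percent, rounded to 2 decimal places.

Deflate each year: 2005 → 8629.17/1.011 = 8535.28; 2009 → 9612.88/1.319 = 7288.01.
So real GDP changed by 7288.01/8535.28 − 1 = -0.1461, i.e. -14.61%.

-14.61%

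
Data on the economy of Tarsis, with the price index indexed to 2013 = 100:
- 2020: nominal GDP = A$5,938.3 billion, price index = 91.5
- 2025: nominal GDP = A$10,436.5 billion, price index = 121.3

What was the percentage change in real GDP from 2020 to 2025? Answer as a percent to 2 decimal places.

Real GDP 2020 = 5938.3 / 0.915 = 6489.95.
Real GDP 2025 = 10436.5 / 1.213 = 8603.87.
Real growth = 8603.87 / 6489.95 − 1 = 0.3257.

32.57%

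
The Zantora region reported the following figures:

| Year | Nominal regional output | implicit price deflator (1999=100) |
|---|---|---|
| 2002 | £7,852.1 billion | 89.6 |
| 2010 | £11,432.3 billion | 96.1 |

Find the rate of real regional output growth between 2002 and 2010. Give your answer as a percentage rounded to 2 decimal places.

35.75%

Deflate each year: 2002 → 7852.1/0.896 = 8763.50; 2010 → 11432.3/0.961 = 11896.25.
So real regional output changed by 11896.25/8763.50 − 1 = 0.3575, i.e. 35.75%.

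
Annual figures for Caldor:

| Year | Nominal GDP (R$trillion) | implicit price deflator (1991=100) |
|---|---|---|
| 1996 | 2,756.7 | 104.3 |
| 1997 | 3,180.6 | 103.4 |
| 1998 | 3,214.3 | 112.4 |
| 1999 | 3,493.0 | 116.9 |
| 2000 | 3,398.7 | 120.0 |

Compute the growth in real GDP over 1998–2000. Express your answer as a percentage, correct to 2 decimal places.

-0.96%

Real GDP 1998 = 3214.3/1.124 = 2859.70.
Real GDP 2000 = 3398.7/1.200 = 2832.25.
Change = 2832.25/2859.70 − 1 = -0.0096.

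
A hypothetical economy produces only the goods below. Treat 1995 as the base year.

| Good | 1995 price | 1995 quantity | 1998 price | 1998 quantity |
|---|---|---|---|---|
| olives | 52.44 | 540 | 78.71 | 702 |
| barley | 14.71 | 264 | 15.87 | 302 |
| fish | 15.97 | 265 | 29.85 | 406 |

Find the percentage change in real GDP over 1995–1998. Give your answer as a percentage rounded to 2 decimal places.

31.03%

Real GDP 1995 = Nominal GDP 1995 = 52.44·540 + 14.71·264 + 15.97·265 = 36433.09.
Real GDP 1998 (at 1995 prices) = 52.44·702 + 14.71·302 + 15.97·406 = 47739.12.
Real growth = 47739.12/36433.09 − 1 = 0.3103.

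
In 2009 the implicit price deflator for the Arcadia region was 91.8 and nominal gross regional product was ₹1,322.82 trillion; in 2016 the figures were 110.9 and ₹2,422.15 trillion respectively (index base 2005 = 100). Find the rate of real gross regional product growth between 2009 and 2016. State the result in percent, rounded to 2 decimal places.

Real gross regional product 2009 = 1322.82 / 0.918 = 1440.98.
Real gross regional product 2016 = 2422.15 / 1.109 = 2184.08.
Real growth = 2184.08 / 1440.98 − 1 = 0.5157.

51.57%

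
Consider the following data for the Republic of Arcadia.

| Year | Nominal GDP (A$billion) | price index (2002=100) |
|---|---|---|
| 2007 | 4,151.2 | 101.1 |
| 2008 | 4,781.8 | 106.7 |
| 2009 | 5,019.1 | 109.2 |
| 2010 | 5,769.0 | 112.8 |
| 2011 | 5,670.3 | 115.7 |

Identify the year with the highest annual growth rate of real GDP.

2008: real = 4781.8/1.067 = 4481.54; growth vs 2007 (4106.03) = 9.15%.
2009: real = 5019.1/1.092 = 4596.25; growth vs 2008 (4481.54) = 2.56%.
2010: real = 5769.0/1.128 = 5114.36; growth vs 2009 (4596.25) = 11.27%.
2011: real = 5670.3/1.157 = 4900.86; growth vs 2010 (5114.36) = -4.17%.

2010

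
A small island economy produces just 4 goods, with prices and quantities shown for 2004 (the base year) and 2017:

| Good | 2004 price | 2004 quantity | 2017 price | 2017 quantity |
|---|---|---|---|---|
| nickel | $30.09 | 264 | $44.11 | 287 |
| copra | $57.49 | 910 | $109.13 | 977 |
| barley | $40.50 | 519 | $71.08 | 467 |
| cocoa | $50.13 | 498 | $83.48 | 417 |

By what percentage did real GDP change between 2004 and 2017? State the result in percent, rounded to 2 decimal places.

Real GDP 2004 = Nominal GDP 2004 = 30.09·264 + 57.49·910 + 40.50·519 + 50.13·498 = 106243.90.
Real GDP 2017 (at 2004 prices) = 30.09·287 + 57.49·977 + 40.50·467 + 50.13·417 = 104621.27.
Real growth = 104621.27/106243.90 − 1 = -0.0153.

-1.53%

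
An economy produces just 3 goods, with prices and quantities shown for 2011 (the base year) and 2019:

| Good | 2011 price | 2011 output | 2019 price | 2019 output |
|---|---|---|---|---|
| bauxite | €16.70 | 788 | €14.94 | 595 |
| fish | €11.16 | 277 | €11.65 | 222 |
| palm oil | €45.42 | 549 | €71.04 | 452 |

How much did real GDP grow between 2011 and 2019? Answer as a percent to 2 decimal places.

Real GDP 2011 = Nominal GDP 2011 = 16.70·788 + 11.16·277 + 45.42·549 = 41186.50.
Real GDP 2019 (at 2011 prices) = 16.70·595 + 11.16·222 + 45.42·452 = 32943.86.
Real growth = 32943.86/41186.50 − 1 = -0.2001.

-20.01%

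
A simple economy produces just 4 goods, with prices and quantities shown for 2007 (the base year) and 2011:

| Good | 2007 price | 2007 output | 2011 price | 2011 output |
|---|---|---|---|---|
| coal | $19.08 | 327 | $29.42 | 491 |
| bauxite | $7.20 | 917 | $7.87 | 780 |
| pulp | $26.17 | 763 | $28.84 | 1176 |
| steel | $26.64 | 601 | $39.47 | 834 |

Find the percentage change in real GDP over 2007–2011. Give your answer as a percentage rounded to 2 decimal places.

Real GDP 2007 = Nominal GDP 2007 = 19.08·327 + 7.20·917 + 26.17·763 + 26.64·601 = 48819.91.
Real GDP 2011 (at 2007 prices) = 19.08·491 + 7.20·780 + 26.17·1176 + 26.64·834 = 67977.96.
Real growth = 67977.96/48819.91 − 1 = 0.3924.

39.24%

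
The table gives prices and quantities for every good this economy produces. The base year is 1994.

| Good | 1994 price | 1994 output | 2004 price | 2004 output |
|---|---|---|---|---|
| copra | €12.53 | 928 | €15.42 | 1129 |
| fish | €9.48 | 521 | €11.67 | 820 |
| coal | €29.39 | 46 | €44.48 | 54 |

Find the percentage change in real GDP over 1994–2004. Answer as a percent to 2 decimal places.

31.19%

Real GDP 1994 = Nominal GDP 1994 = 12.53·928 + 9.48·521 + 29.39·46 = 17918.86.
Real GDP 2004 (at 1994 prices) = 12.53·1129 + 9.48·820 + 29.39·54 = 23507.03.
Real growth = 23507.03/17918.86 − 1 = 0.3119.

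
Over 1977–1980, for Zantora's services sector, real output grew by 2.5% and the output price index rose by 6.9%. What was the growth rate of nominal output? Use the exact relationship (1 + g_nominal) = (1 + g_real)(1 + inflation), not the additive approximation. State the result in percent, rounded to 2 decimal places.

(1 + g_nom) = (1 + g_real)(1 + π) = 1.0250 × 1.0690 = 1.09573.

9.57%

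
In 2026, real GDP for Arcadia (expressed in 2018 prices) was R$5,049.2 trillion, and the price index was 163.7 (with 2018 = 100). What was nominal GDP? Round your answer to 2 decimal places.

Nominal GDP = Real × (price index/100) = 5049.2 × 1.637 = 8265.54.

R$8,265.54 trillion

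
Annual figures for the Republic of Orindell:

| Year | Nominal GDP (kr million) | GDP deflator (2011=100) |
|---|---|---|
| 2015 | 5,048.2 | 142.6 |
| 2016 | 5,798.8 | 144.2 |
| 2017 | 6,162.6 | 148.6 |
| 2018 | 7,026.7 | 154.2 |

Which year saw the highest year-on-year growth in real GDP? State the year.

2016: real = 5798.8/1.442 = 4021.36; growth vs 2015 (3540.11) = 13.59%.
2017: real = 6162.6/1.486 = 4147.11; growth vs 2016 (4021.36) = 3.13%.
2018: real = 7026.7/1.542 = 4556.87; growth vs 2017 (4147.11) = 9.88%.

2016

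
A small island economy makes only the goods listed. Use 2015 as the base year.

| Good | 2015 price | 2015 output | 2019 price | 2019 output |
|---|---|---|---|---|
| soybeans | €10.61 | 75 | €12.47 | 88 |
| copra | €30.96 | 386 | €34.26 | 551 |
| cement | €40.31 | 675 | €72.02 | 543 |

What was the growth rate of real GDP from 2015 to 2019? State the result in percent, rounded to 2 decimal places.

Real GDP 2015 = Nominal GDP 2015 = 10.61·75 + 30.96·386 + 40.31·675 = 39955.56.
Real GDP 2019 (at 2015 prices) = 10.61·88 + 30.96·551 + 40.31·543 = 39880.97.
Real growth = 39880.97/39955.56 − 1 = -0.0019.

-0.19%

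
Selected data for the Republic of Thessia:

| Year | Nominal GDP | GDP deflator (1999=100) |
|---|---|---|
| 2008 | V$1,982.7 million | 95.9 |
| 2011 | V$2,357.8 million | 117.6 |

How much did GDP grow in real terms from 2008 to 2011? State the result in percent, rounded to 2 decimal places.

Deflate each year: 2008 → 1982.7/0.959 = 2067.47; 2011 → 2357.8/1.176 = 2004.93.
So real GDP changed by 2004.93/2067.47 − 1 = -0.0302, i.e. -3.02%.

-3.02%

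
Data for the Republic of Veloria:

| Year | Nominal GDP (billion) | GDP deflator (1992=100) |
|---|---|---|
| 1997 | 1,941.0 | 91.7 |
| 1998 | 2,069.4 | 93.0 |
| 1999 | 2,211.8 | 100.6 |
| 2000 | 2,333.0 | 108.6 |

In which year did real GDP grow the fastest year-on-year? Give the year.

1998

1998: real = 2069.4/0.930 = 2225.16; growth vs 1997 (2116.68) = 5.13%.
1999: real = 2211.8/1.006 = 2198.61; growth vs 1998 (2225.16) = -1.19%.
2000: real = 2333.0/1.086 = 2148.25; growth vs 1999 (2198.61) = -2.29%.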